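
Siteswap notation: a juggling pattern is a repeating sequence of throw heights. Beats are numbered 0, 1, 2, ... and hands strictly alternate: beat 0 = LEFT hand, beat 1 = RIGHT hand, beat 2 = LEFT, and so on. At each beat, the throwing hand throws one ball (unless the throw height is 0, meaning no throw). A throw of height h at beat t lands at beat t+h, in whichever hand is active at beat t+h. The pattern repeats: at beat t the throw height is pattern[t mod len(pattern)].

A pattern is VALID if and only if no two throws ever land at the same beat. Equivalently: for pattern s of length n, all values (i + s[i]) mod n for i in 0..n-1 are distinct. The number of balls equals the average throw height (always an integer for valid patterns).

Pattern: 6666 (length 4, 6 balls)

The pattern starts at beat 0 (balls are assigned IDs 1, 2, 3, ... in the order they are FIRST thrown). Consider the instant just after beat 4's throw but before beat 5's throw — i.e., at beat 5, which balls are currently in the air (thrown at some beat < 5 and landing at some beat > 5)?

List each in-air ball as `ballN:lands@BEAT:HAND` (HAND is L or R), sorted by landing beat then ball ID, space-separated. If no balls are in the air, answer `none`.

Answer: ball1:lands@6:L ball2:lands@7:R ball3:lands@8:L ball4:lands@9:R ball5:lands@10:L

Derivation:
Beat 0 (L): throw ball1 h=6 -> lands@6:L; in-air after throw: [b1@6:L]
Beat 1 (R): throw ball2 h=6 -> lands@7:R; in-air after throw: [b1@6:L b2@7:R]
Beat 2 (L): throw ball3 h=6 -> lands@8:L; in-air after throw: [b1@6:L b2@7:R b3@8:L]
Beat 3 (R): throw ball4 h=6 -> lands@9:R; in-air after throw: [b1@6:L b2@7:R b3@8:L b4@9:R]
Beat 4 (L): throw ball5 h=6 -> lands@10:L; in-air after throw: [b1@6:L b2@7:R b3@8:L b4@9:R b5@10:L]
Beat 5 (R): throw ball6 h=6 -> lands@11:R; in-air after throw: [b1@6:L b2@7:R b3@8:L b4@9:R b5@10:L b6@11:R]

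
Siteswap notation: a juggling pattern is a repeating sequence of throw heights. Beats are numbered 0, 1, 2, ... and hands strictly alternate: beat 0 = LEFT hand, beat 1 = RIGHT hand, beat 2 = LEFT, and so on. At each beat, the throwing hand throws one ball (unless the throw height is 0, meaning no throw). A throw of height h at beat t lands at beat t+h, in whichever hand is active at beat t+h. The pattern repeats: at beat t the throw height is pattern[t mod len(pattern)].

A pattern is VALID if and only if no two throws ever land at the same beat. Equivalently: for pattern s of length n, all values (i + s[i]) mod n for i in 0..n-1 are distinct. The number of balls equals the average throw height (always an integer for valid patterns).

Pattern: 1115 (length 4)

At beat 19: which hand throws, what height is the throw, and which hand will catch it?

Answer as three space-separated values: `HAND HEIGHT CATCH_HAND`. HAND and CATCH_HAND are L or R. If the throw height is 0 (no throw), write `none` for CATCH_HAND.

Beat 19: 19 mod 2 = 1, so hand = R
Throw height = pattern[19 mod 4] = pattern[3] = 5
Lands at beat 19+5=24, 24 mod 2 = 0, so catch hand = L

Answer: R 5 L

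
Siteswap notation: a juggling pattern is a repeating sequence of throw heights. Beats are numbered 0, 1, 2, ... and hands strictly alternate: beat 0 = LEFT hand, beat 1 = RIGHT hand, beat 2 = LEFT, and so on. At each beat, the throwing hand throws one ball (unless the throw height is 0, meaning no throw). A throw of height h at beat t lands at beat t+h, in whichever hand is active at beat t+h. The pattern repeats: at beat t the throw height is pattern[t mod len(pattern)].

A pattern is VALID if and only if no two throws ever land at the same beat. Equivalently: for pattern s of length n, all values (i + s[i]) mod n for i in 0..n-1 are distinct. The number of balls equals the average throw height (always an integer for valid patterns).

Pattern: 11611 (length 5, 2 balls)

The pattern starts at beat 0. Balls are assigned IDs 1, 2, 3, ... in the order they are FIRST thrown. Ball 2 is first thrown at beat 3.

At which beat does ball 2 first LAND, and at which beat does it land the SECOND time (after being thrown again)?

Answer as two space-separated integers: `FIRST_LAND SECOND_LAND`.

Beat 0 (L): throw ball1 h=1 -> lands@1:R; in-air after throw: [b1@1:R]
Beat 1 (R): throw ball1 h=1 -> lands@2:L; in-air after throw: [b1@2:L]
Beat 2 (L): throw ball1 h=6 -> lands@8:L; in-air after throw: [b1@8:L]
Beat 3 (R): throw ball2 h=1 -> lands@4:L; in-air after throw: [b2@4:L b1@8:L]
Beat 4 (L): throw ball2 h=1 -> lands@5:R; in-air after throw: [b2@5:R b1@8:L]
Beat 5 (R): throw ball2 h=1 -> lands@6:L; in-air after throw: [b2@6:L b1@8:L]
Ball 2: thrown@3 h=1 -> first land @4; rethrown@4 h=1 -> second land @5

Answer: 4 5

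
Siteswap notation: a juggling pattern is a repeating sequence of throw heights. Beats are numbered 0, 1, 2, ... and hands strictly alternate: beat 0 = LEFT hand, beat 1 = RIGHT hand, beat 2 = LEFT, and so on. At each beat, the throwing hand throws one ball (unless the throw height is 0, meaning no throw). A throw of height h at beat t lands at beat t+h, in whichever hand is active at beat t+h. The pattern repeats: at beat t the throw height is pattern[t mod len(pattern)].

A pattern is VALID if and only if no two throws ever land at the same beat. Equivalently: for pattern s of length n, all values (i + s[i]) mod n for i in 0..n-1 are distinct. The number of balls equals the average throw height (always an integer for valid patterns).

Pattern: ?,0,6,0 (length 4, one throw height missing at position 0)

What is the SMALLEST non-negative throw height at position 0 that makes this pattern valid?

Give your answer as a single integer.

i=0: s[i]=? (unknown)
i=1: (1 + 0) mod 4 = 1
i=2: (2 + 6) mod 4 = 0
i=3: (3 + 0) mod 4 = 3
Known residues: [0, 1, 3]; need a permutation of 0..3, so missing residue r = 2
Need (0 + s) mod 4 = 2; smallest s = (2 - 0) mod 4 = 2

Answer: 2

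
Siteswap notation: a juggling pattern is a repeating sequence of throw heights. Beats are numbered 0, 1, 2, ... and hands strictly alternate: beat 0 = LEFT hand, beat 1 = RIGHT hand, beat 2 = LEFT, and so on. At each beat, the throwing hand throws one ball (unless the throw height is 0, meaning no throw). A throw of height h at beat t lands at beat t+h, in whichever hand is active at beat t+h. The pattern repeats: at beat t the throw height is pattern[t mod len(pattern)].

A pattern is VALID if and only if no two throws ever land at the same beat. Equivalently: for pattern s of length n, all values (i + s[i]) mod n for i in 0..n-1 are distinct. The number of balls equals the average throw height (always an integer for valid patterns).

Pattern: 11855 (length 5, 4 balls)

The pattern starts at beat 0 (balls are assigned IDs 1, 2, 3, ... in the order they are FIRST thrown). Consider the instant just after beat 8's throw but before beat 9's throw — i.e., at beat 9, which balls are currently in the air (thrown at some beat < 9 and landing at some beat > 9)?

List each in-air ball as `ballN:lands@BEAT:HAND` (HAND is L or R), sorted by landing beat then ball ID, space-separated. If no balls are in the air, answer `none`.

Beat 0 (L): throw ball1 h=1 -> lands@1:R; in-air after throw: [b1@1:R]
Beat 1 (R): throw ball1 h=1 -> lands@2:L; in-air after throw: [b1@2:L]
Beat 2 (L): throw ball1 h=8 -> lands@10:L; in-air after throw: [b1@10:L]
Beat 3 (R): throw ball2 h=5 -> lands@8:L; in-air after throw: [b2@8:L b1@10:L]
Beat 4 (L): throw ball3 h=5 -> lands@9:R; in-air after throw: [b2@8:L b3@9:R b1@10:L]
Beat 5 (R): throw ball4 h=1 -> lands@6:L; in-air after throw: [b4@6:L b2@8:L b3@9:R b1@10:L]
Beat 6 (L): throw ball4 h=1 -> lands@7:R; in-air after throw: [b4@7:R b2@8:L b3@9:R b1@10:L]
Beat 7 (R): throw ball4 h=8 -> lands@15:R; in-air after throw: [b2@8:L b3@9:R b1@10:L b4@15:R]
Beat 8 (L): throw ball2 h=5 -> lands@13:R; in-air after throw: [b3@9:R b1@10:L b2@13:R b4@15:R]
Beat 9 (R): throw ball3 h=5 -> lands@14:L; in-air after throw: [b1@10:L b2@13:R b3@14:L b4@15:R]

Answer: ball1:lands@10:L ball2:lands@13:R ball4:lands@15:R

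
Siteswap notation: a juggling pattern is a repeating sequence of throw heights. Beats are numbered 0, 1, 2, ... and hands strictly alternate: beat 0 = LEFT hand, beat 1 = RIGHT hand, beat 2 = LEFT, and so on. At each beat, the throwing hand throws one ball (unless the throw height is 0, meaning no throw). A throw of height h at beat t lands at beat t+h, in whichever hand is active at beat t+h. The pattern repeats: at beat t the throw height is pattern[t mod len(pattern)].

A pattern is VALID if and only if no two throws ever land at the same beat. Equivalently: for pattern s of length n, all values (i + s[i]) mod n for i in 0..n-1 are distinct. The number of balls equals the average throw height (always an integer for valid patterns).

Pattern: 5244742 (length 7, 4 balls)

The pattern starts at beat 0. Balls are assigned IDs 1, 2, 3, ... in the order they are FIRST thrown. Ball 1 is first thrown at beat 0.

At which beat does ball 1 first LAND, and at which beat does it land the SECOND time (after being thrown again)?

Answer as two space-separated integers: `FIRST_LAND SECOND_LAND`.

Beat 0 (L): throw ball1 h=5 -> lands@5:R; in-air after throw: [b1@5:R]
Beat 1 (R): throw ball2 h=2 -> lands@3:R; in-air after throw: [b2@3:R b1@5:R]
Beat 2 (L): throw ball3 h=4 -> lands@6:L; in-air after throw: [b2@3:R b1@5:R b3@6:L]
Beat 3 (R): throw ball2 h=4 -> lands@7:R; in-air after throw: [b1@5:R b3@6:L b2@7:R]
Beat 4 (L): throw ball4 h=7 -> lands@11:R; in-air after throw: [b1@5:R b3@6:L b2@7:R b4@11:R]
Beat 5 (R): throw ball1 h=4 -> lands@9:R; in-air after throw: [b3@6:L b2@7:R b1@9:R b4@11:R]
Beat 6 (L): throw ball3 h=2 -> lands@8:L; in-air after throw: [b2@7:R b3@8:L b1@9:R b4@11:R]
Beat 7 (R): throw ball2 h=5 -> lands@12:L; in-air after throw: [b3@8:L b1@9:R b4@11:R b2@12:L]
Beat 8 (L): throw ball3 h=2 -> lands@10:L; in-air after throw: [b1@9:R b3@10:L b4@11:R b2@12:L]
Beat 9 (R): throw ball1 h=4 -> lands@13:R; in-air after throw: [b3@10:L b4@11:R b2@12:L b1@13:R]
Ball 1: thrown@0 h=5 -> first land @5; rethrown@5 h=4 -> second land @9

Answer: 5 9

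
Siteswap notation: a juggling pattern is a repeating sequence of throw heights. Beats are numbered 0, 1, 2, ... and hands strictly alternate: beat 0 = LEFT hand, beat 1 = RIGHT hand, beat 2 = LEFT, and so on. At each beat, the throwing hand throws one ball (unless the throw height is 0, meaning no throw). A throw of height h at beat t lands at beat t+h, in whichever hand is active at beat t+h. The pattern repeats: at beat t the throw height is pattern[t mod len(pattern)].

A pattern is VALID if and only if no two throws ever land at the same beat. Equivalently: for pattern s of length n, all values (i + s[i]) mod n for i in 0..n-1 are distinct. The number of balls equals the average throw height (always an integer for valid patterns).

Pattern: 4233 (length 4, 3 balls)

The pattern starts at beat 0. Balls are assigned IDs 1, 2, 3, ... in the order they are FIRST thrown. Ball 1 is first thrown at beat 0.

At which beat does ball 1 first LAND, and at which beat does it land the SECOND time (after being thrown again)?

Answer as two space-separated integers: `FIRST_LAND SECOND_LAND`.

Answer: 4 8

Derivation:
Beat 0 (L): throw ball1 h=4 -> lands@4:L; in-air after throw: [b1@4:L]
Beat 1 (R): throw ball2 h=2 -> lands@3:R; in-air after throw: [b2@3:R b1@4:L]
Beat 2 (L): throw ball3 h=3 -> lands@5:R; in-air after throw: [b2@3:R b1@4:L b3@5:R]
Beat 3 (R): throw ball2 h=3 -> lands@6:L; in-air after throw: [b1@4:L b3@5:R b2@6:L]
Beat 4 (L): throw ball1 h=4 -> lands@8:L; in-air after throw: [b3@5:R b2@6:L b1@8:L]
Beat 5 (R): throw ball3 h=2 -> lands@7:R; in-air after throw: [b2@6:L b3@7:R b1@8:L]
Beat 6 (L): throw ball2 h=3 -> lands@9:R; in-air after throw: [b3@7:R b1@8:L b2@9:R]
Beat 7 (R): throw ball3 h=3 -> lands@10:L; in-air after throw: [b1@8:L b2@9:R b3@10:L]
Beat 8 (L): throw ball1 h=4 -> lands@12:L; in-air after throw: [b2@9:R b3@10:L b1@12:L]
Ball 1: thrown@0 h=4 -> first land @4; rethrown@4 h=4 -> second land @8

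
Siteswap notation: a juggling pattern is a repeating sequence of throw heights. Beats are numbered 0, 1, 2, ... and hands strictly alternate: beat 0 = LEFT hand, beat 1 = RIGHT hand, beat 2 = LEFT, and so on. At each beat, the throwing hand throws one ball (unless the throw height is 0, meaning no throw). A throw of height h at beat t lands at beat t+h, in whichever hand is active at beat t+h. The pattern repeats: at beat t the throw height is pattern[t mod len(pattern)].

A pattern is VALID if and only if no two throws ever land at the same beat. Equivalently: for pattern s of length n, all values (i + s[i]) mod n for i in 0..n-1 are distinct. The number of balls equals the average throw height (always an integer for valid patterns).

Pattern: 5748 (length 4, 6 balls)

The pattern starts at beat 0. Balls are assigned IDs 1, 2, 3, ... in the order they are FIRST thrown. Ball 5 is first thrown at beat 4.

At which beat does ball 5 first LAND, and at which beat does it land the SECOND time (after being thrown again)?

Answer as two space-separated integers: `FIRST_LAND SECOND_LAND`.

Beat 0 (L): throw ball1 h=5 -> lands@5:R; in-air after throw: [b1@5:R]
Beat 1 (R): throw ball2 h=7 -> lands@8:L; in-air after throw: [b1@5:R b2@8:L]
Beat 2 (L): throw ball3 h=4 -> lands@6:L; in-air after throw: [b1@5:R b3@6:L b2@8:L]
Beat 3 (R): throw ball4 h=8 -> lands@11:R; in-air after throw: [b1@5:R b3@6:L b2@8:L b4@11:R]
Beat 4 (L): throw ball5 h=5 -> lands@9:R; in-air after throw: [b1@5:R b3@6:L b2@8:L b5@9:R b4@11:R]
Beat 5 (R): throw ball1 h=7 -> lands@12:L; in-air after throw: [b3@6:L b2@8:L b5@9:R b4@11:R b1@12:L]
Beat 6 (L): throw ball3 h=4 -> lands@10:L; in-air after throw: [b2@8:L b5@9:R b3@10:L b4@11:R b1@12:L]
Beat 7 (R): throw ball6 h=8 -> lands@15:R; in-air after throw: [b2@8:L b5@9:R b3@10:L b4@11:R b1@12:L b6@15:R]
Beat 8 (L): throw ball2 h=5 -> lands@13:R; in-air after throw: [b5@9:R b3@10:L b4@11:R b1@12:L b2@13:R b6@15:R]
Beat 9 (R): throw ball5 h=7 -> lands@16:L; in-air after throw: [b3@10:L b4@11:R b1@12:L b2@13:R b6@15:R b5@16:L]
Beat 10 (L): throw ball3 h=4 -> lands@14:L; in-air after throw: [b4@11:R b1@12:L b2@13:R b3@14:L b6@15:R b5@16:L]
Beat 11 (R): throw ball4 h=8 -> lands@19:R; in-air after throw: [b1@12:L b2@13:R b3@14:L b6@15:R b5@16:L b4@19:R]
Beat 12 (L): throw ball1 h=5 -> lands@17:R; in-air after throw: [b2@13:R b3@14:L b6@15:R b5@16:L b1@17:R b4@19:R]
Beat 13 (R): throw ball2 h=7 -> lands@20:L; in-air after throw: [b3@14:L b6@15:R b5@16:L b1@17:R b4@19:R b2@20:L]
Beat 14 (L): throw ball3 h=4 -> lands@18:L; in-air after throw: [b6@15:R b5@16:L b1@17:R b3@18:L b4@19:R b2@20:L]
Ball 5: thrown@4 h=5 -> first land @9; rethrown@9 h=7 -> second land @16

Answer: 9 16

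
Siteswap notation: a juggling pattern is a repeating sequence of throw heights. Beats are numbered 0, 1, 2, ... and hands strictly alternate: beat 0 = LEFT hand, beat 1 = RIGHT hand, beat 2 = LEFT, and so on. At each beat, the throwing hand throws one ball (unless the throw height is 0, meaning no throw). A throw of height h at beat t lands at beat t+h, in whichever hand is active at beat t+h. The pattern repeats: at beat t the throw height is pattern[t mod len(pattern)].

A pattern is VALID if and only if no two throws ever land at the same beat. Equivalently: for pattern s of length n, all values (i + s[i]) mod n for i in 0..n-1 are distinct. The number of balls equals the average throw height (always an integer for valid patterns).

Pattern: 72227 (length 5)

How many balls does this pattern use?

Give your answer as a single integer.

Pattern = [7, 2, 2, 2, 7], length n = 5
  position 0: throw height = 7, running sum = 7
  position 1: throw height = 2, running sum = 9
  position 2: throw height = 2, running sum = 11
  position 3: throw height = 2, running sum = 13
  position 4: throw height = 7, running sum = 20
Total sum = 20; balls = sum / n = 20 / 5 = 4

Answer: 4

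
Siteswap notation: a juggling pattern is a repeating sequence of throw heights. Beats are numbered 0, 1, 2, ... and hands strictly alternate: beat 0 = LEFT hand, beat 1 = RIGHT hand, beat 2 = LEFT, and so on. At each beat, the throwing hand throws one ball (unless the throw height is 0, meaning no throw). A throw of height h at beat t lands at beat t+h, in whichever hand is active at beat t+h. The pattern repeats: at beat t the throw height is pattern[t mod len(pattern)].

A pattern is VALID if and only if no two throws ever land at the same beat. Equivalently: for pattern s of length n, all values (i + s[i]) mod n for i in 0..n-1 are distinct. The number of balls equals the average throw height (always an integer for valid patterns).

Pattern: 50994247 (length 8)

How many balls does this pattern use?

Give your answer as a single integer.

Answer: 5

Derivation:
Pattern = [5, 0, 9, 9, 4, 2, 4, 7], length n = 8
  position 0: throw height = 5, running sum = 5
  position 1: throw height = 0, running sum = 5
  position 2: throw height = 9, running sum = 14
  position 3: throw height = 9, running sum = 23
  position 4: throw height = 4, running sum = 27
  position 5: throw height = 2, running sum = 29
  position 6: throw height = 4, running sum = 33
  position 7: throw height = 7, running sum = 40
Total sum = 40; balls = sum / n = 40 / 8 = 5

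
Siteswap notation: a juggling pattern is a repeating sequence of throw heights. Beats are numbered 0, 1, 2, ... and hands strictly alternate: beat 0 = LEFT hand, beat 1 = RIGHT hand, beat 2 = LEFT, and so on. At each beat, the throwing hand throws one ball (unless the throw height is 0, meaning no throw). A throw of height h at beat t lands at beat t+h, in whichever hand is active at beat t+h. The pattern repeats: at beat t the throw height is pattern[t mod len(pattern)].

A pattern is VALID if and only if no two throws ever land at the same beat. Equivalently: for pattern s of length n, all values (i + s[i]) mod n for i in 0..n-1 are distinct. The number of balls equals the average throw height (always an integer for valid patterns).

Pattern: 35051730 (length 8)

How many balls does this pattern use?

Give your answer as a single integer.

Pattern = [3, 5, 0, 5, 1, 7, 3, 0], length n = 8
  position 0: throw height = 3, running sum = 3
  position 1: throw height = 5, running sum = 8
  position 2: throw height = 0, running sum = 8
  position 3: throw height = 5, running sum = 13
  position 4: throw height = 1, running sum = 14
  position 5: throw height = 7, running sum = 21
  position 6: throw height = 3, running sum = 24
  position 7: throw height = 0, running sum = 24
Total sum = 24; balls = sum / n = 24 / 8 = 3

Answer: 3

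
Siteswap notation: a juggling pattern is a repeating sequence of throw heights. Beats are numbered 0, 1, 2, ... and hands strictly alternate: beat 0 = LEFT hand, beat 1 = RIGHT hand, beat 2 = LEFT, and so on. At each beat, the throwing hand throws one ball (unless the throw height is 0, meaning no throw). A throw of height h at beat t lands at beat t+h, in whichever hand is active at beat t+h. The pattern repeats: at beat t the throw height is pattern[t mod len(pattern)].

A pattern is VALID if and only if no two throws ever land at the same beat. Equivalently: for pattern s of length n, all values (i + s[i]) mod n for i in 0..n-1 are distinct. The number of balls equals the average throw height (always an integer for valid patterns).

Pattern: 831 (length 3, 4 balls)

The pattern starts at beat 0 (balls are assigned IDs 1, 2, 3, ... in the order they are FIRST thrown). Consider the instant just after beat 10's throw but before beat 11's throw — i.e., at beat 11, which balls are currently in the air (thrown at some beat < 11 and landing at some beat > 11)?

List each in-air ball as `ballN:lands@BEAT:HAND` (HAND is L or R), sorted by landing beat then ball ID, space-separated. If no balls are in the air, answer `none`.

Beat 0 (L): throw ball1 h=8 -> lands@8:L; in-air after throw: [b1@8:L]
Beat 1 (R): throw ball2 h=3 -> lands@4:L; in-air after throw: [b2@4:L b1@8:L]
Beat 2 (L): throw ball3 h=1 -> lands@3:R; in-air after throw: [b3@3:R b2@4:L b1@8:L]
Beat 3 (R): throw ball3 h=8 -> lands@11:R; in-air after throw: [b2@4:L b1@8:L b3@11:R]
Beat 4 (L): throw ball2 h=3 -> lands@7:R; in-air after throw: [b2@7:R b1@8:L b3@11:R]
Beat 5 (R): throw ball4 h=1 -> lands@6:L; in-air after throw: [b4@6:L b2@7:R b1@8:L b3@11:R]
Beat 6 (L): throw ball4 h=8 -> lands@14:L; in-air after throw: [b2@7:R b1@8:L b3@11:R b4@14:L]
Beat 7 (R): throw ball2 h=3 -> lands@10:L; in-air after throw: [b1@8:L b2@10:L b3@11:R b4@14:L]
Beat 8 (L): throw ball1 h=1 -> lands@9:R; in-air after throw: [b1@9:R b2@10:L b3@11:R b4@14:L]
Beat 9 (R): throw ball1 h=8 -> lands@17:R; in-air after throw: [b2@10:L b3@11:R b4@14:L b1@17:R]
Beat 10 (L): throw ball2 h=3 -> lands@13:R; in-air after throw: [b3@11:R b2@13:R b4@14:L b1@17:R]
Beat 11 (R): throw ball3 h=1 -> lands@12:L; in-air after throw: [b3@12:L b2@13:R b4@14:L b1@17:R]

Answer: ball2:lands@13:R ball4:lands@14:L ball1:lands@17:R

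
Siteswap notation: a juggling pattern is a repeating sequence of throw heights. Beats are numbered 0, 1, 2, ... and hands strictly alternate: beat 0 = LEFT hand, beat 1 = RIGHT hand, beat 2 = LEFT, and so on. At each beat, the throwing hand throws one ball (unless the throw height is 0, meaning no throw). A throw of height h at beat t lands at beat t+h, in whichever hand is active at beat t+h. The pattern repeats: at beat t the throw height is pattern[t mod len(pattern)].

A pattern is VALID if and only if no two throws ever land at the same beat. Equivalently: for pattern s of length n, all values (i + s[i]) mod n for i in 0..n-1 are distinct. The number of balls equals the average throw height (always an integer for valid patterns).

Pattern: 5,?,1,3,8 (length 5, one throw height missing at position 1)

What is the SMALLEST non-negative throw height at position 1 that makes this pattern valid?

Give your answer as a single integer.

Answer: 3

Derivation:
i=0: (0 + 5) mod 5 = 0
i=1: s[i]=? (unknown)
i=2: (2 + 1) mod 5 = 3
i=3: (3 + 3) mod 5 = 1
i=4: (4 + 8) mod 5 = 2
Known residues: [0, 1, 2, 3]; need a permutation of 0..4, so missing residue r = 4
Need (1 + s) mod 5 = 4; smallest s = (4 - 1) mod 5 = 3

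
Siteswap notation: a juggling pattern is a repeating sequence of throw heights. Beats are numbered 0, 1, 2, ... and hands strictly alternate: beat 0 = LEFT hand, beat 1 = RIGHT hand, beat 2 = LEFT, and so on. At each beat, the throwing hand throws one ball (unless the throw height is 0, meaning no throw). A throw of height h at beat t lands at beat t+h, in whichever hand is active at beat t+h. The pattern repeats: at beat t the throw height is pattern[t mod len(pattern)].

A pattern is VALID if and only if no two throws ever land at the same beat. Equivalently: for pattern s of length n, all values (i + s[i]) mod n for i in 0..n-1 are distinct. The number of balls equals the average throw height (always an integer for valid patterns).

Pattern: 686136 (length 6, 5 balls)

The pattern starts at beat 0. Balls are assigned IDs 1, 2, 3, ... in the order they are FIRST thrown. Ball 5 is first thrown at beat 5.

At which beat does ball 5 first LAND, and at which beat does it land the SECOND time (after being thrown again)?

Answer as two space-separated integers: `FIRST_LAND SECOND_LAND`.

Beat 0 (L): throw ball1 h=6 -> lands@6:L; in-air after throw: [b1@6:L]
Beat 1 (R): throw ball2 h=8 -> lands@9:R; in-air after throw: [b1@6:L b2@9:R]
Beat 2 (L): throw ball3 h=6 -> lands@8:L; in-air after throw: [b1@6:L b3@8:L b2@9:R]
Beat 3 (R): throw ball4 h=1 -> lands@4:L; in-air after throw: [b4@4:L b1@6:L b3@8:L b2@9:R]
Beat 4 (L): throw ball4 h=3 -> lands@7:R; in-air after throw: [b1@6:L b4@7:R b3@8:L b2@9:R]
Beat 5 (R): throw ball5 h=6 -> lands@11:R; in-air after throw: [b1@6:L b4@7:R b3@8:L b2@9:R b5@11:R]
Beat 6 (L): throw ball1 h=6 -> lands@12:L; in-air after throw: [b4@7:R b3@8:L b2@9:R b5@11:R b1@12:L]
Beat 7 (R): throw ball4 h=8 -> lands@15:R; in-air after throw: [b3@8:L b2@9:R b5@11:R b1@12:L b4@15:R]
Beat 8 (L): throw ball3 h=6 -> lands@14:L; in-air after throw: [b2@9:R b5@11:R b1@12:L b3@14:L b4@15:R]
Beat 9 (R): throw ball2 h=1 -> lands@10:L; in-air after throw: [b2@10:L b5@11:R b1@12:L b3@14:L b4@15:R]
Beat 10 (L): throw ball2 h=3 -> lands@13:R; in-air after throw: [b5@11:R b1@12:L b2@13:R b3@14:L b4@15:R]
Beat 11 (R): throw ball5 h=6 -> lands@17:R; in-air after throw: [b1@12:L b2@13:R b3@14:L b4@15:R b5@17:R]
Beat 12 (L): throw ball1 h=6 -> lands@18:L; in-air after throw: [b2@13:R b3@14:L b4@15:R b5@17:R b1@18:L]
Beat 13 (R): throw ball2 h=8 -> lands@21:R; in-air after throw: [b3@14:L b4@15:R b5@17:R b1@18:L b2@21:R]
Beat 14 (L): throw ball3 h=6 -> lands@20:L; in-air after throw: [b4@15:R b5@17:R b1@18:L b3@20:L b2@21:R]
Beat 15 (R): throw ball4 h=1 -> lands@16:L; in-air after throw: [b4@16:L b5@17:R b1@18:L b3@20:L b2@21:R]
Beat 16 (L): throw ball4 h=3 -> lands@19:R; in-air after throw: [b5@17:R b1@18:L b4@19:R b3@20:L b2@21:R]
Beat 17 (R): throw ball5 h=6 -> lands@23:R; in-air after throw: [b1@18:L b4@19:R b3@20:L b2@21:R b5@23:R]
Ball 5: thrown@5 h=6 -> first land @11; rethrown@11 h=6 -> second land @17

Answer: 11 17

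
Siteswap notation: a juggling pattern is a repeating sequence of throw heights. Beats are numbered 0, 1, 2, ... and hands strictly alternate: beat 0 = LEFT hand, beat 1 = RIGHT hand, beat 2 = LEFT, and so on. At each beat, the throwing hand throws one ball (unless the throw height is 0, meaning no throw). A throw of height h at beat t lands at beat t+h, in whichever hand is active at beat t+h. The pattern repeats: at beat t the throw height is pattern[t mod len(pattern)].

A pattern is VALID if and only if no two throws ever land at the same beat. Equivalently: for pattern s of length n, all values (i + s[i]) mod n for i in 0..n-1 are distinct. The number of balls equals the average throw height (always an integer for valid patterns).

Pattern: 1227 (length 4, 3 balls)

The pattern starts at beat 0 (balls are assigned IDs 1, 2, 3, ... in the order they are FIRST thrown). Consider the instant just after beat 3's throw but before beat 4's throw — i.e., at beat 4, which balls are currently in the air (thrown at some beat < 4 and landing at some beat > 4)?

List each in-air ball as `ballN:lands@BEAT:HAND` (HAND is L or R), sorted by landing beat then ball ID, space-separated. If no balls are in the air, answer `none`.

Beat 0 (L): throw ball1 h=1 -> lands@1:R; in-air after throw: [b1@1:R]
Beat 1 (R): throw ball1 h=2 -> lands@3:R; in-air after throw: [b1@3:R]
Beat 2 (L): throw ball2 h=2 -> lands@4:L; in-air after throw: [b1@3:R b2@4:L]
Beat 3 (R): throw ball1 h=7 -> lands@10:L; in-air after throw: [b2@4:L b1@10:L]
Beat 4 (L): throw ball2 h=1 -> lands@5:R; in-air after throw: [b2@5:R b1@10:L]

Answer: ball1:lands@10:L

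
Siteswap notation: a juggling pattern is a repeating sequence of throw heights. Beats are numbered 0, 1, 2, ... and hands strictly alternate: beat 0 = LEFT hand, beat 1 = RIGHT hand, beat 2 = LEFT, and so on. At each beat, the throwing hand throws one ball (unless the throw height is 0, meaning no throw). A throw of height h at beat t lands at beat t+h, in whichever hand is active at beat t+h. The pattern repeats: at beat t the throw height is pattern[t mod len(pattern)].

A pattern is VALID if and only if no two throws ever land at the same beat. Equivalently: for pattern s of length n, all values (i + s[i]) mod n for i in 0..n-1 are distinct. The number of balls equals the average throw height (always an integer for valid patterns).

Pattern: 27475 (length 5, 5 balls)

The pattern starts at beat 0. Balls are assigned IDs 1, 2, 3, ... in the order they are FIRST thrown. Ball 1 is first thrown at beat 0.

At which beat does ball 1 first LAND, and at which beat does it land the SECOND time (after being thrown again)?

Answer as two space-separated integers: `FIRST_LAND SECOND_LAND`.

Beat 0 (L): throw ball1 h=2 -> lands@2:L; in-air after throw: [b1@2:L]
Beat 1 (R): throw ball2 h=7 -> lands@8:L; in-air after throw: [b1@2:L b2@8:L]
Beat 2 (L): throw ball1 h=4 -> lands@6:L; in-air after throw: [b1@6:L b2@8:L]
Beat 3 (R): throw ball3 h=7 -> lands@10:L; in-air after throw: [b1@6:L b2@8:L b3@10:L]
Beat 4 (L): throw ball4 h=5 -> lands@9:R; in-air after throw: [b1@6:L b2@8:L b4@9:R b3@10:L]
Beat 5 (R): throw ball5 h=2 -> lands@7:R; in-air after throw: [b1@6:L b5@7:R b2@8:L b4@9:R b3@10:L]
Beat 6 (L): throw ball1 h=7 -> lands@13:R; in-air after throw: [b5@7:R b2@8:L b4@9:R b3@10:L b1@13:R]
Ball 1: thrown@0 h=2 -> first land @2; rethrown@2 h=4 -> second land @6

Answer: 2 6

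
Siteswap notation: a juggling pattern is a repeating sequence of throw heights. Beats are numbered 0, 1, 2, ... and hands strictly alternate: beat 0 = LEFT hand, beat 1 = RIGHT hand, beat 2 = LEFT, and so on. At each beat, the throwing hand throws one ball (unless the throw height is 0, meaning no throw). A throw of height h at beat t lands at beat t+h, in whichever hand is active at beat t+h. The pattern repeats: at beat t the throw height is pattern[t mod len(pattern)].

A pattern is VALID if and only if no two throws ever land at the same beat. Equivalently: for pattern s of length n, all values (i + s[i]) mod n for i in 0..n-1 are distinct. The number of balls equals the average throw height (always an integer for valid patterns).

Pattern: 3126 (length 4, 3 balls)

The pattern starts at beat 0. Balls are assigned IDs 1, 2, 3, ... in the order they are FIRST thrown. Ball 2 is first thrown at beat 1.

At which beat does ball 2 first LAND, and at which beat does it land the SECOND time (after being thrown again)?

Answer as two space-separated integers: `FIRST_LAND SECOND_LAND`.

Beat 0 (L): throw ball1 h=3 -> lands@3:R; in-air after throw: [b1@3:R]
Beat 1 (R): throw ball2 h=1 -> lands@2:L; in-air after throw: [b2@2:L b1@3:R]
Beat 2 (L): throw ball2 h=2 -> lands@4:L; in-air after throw: [b1@3:R b2@4:L]
Beat 3 (R): throw ball1 h=6 -> lands@9:R; in-air after throw: [b2@4:L b1@9:R]
Beat 4 (L): throw ball2 h=3 -> lands@7:R; in-air after throw: [b2@7:R b1@9:R]
Ball 2: thrown@1 h=1 -> first land @2; rethrown@2 h=2 -> second land @4

Answer: 2 4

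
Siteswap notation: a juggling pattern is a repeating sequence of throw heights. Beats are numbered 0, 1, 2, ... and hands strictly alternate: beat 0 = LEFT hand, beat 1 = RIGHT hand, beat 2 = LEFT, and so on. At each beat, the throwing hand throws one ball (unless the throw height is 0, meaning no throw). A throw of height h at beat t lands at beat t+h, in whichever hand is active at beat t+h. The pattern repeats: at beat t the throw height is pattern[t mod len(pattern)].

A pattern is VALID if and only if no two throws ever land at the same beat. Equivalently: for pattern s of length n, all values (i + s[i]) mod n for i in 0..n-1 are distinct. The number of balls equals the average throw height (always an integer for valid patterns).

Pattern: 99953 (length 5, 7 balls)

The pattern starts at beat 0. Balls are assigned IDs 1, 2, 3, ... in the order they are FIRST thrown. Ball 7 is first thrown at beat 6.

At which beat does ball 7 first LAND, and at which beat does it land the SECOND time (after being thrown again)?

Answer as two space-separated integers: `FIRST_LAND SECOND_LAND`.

Beat 0 (L): throw ball1 h=9 -> lands@9:R; in-air after throw: [b1@9:R]
Beat 1 (R): throw ball2 h=9 -> lands@10:L; in-air after throw: [b1@9:R b2@10:L]
Beat 2 (L): throw ball3 h=9 -> lands@11:R; in-air after throw: [b1@9:R b2@10:L b3@11:R]
Beat 3 (R): throw ball4 h=5 -> lands@8:L; in-air after throw: [b4@8:L b1@9:R b2@10:L b3@11:R]
Beat 4 (L): throw ball5 h=3 -> lands@7:R; in-air after throw: [b5@7:R b4@8:L b1@9:R b2@10:L b3@11:R]
Beat 5 (R): throw ball6 h=9 -> lands@14:L; in-air after throw: [b5@7:R b4@8:L b1@9:R b2@10:L b3@11:R b6@14:L]
Beat 6 (L): throw ball7 h=9 -> lands@15:R; in-air after throw: [b5@7:R b4@8:L b1@9:R b2@10:L b3@11:R b6@14:L b7@15:R]
Beat 7 (R): throw ball5 h=9 -> lands@16:L; in-air after throw: [b4@8:L b1@9:R b2@10:L b3@11:R b6@14:L b7@15:R b5@16:L]
Beat 8 (L): throw ball4 h=5 -> lands@13:R; in-air after throw: [b1@9:R b2@10:L b3@11:R b4@13:R b6@14:L b7@15:R b5@16:L]
Beat 9 (R): throw ball1 h=3 -> lands@12:L; in-air after throw: [b2@10:L b3@11:R b1@12:L b4@13:R b6@14:L b7@15:R b5@16:L]
Beat 10 (L): throw ball2 h=9 -> lands@19:R; in-air after throw: [b3@11:R b1@12:L b4@13:R b6@14:L b7@15:R b5@16:L b2@19:R]
Beat 11 (R): throw ball3 h=9 -> lands@20:L; in-air after throw: [b1@12:L b4@13:R b6@14:L b7@15:R b5@16:L b2@19:R b3@20:L]
Beat 12 (L): throw ball1 h=9 -> lands@21:R; in-air after throw: [b4@13:R b6@14:L b7@15:R b5@16:L b2@19:R b3@20:L b1@21:R]
Beat 13 (R): throw ball4 h=5 -> lands@18:L; in-air after throw: [b6@14:L b7@15:R b5@16:L b4@18:L b2@19:R b3@20:L b1@21:R]
Beat 14 (L): throw ball6 h=3 -> lands@17:R; in-air after throw: [b7@15:R b5@16:L b6@17:R b4@18:L b2@19:R b3@20:L b1@21:R]
Beat 15 (R): throw ball7 h=9 -> lands@24:L; in-air after throw: [b5@16:L b6@17:R b4@18:L b2@19:R b3@20:L b1@21:R b7@24:L]
Beat 16 (L): throw ball5 h=9 -> lands@25:R; in-air after throw: [b6@17:R b4@18:L b2@19:R b3@20:L b1@21:R b7@24:L b5@25:R]
Beat 17 (R): throw ball6 h=9 -> lands@26:L; in-air after throw: [b4@18:L b2@19:R b3@20:L b1@21:R b7@24:L b5@25:R b6@26:L]
Beat 18 (L): throw ball4 h=5 -> lands@23:R; in-air after throw: [b2@19:R b3@20:L b1@21:R b4@23:R b7@24:L b5@25:R b6@26:L]
Ball 7: thrown@6 h=9 -> first land @15; rethrown@15 h=9 -> second land @24

Answer: 15 24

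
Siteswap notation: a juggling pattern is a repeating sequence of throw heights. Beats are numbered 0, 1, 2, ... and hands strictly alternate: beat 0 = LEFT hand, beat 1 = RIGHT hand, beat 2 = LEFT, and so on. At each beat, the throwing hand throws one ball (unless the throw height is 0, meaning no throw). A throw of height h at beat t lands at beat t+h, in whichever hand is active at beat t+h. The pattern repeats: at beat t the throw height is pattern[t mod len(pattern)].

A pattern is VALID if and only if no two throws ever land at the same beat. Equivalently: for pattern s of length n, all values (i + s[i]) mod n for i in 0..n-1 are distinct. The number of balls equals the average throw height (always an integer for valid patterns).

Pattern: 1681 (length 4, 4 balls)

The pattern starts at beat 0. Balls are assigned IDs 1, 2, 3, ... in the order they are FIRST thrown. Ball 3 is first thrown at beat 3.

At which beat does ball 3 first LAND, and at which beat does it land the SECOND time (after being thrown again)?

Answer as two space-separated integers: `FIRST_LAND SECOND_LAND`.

Beat 0 (L): throw ball1 h=1 -> lands@1:R; in-air after throw: [b1@1:R]
Beat 1 (R): throw ball1 h=6 -> lands@7:R; in-air after throw: [b1@7:R]
Beat 2 (L): throw ball2 h=8 -> lands@10:L; in-air after throw: [b1@7:R b2@10:L]
Beat 3 (R): throw ball3 h=1 -> lands@4:L; in-air after throw: [b3@4:L b1@7:R b2@10:L]
Beat 4 (L): throw ball3 h=1 -> lands@5:R; in-air after throw: [b3@5:R b1@7:R b2@10:L]
Beat 5 (R): throw ball3 h=6 -> lands@11:R; in-air after throw: [b1@7:R b2@10:L b3@11:R]
Ball 3: thrown@3 h=1 -> first land @4; rethrown@4 h=1 -> second land @5

Answer: 4 5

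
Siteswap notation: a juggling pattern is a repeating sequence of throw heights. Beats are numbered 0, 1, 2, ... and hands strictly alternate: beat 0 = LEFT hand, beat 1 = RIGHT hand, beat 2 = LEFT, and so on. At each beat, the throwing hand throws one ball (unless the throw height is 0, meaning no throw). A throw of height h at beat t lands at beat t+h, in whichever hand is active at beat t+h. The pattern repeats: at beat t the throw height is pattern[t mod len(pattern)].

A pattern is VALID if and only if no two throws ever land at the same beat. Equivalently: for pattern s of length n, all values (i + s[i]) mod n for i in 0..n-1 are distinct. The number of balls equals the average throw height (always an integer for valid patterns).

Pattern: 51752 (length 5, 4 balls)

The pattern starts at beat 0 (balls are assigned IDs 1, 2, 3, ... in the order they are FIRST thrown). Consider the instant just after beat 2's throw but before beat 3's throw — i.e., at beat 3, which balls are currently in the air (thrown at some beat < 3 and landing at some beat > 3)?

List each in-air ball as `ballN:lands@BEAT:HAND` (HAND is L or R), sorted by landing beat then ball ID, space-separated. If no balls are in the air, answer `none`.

Beat 0 (L): throw ball1 h=5 -> lands@5:R; in-air after throw: [b1@5:R]
Beat 1 (R): throw ball2 h=1 -> lands@2:L; in-air after throw: [b2@2:L b1@5:R]
Beat 2 (L): throw ball2 h=7 -> lands@9:R; in-air after throw: [b1@5:R b2@9:R]
Beat 3 (R): throw ball3 h=5 -> lands@8:L; in-air after throw: [b1@5:R b3@8:L b2@9:R]

Answer: ball1:lands@5:R ball2:lands@9:R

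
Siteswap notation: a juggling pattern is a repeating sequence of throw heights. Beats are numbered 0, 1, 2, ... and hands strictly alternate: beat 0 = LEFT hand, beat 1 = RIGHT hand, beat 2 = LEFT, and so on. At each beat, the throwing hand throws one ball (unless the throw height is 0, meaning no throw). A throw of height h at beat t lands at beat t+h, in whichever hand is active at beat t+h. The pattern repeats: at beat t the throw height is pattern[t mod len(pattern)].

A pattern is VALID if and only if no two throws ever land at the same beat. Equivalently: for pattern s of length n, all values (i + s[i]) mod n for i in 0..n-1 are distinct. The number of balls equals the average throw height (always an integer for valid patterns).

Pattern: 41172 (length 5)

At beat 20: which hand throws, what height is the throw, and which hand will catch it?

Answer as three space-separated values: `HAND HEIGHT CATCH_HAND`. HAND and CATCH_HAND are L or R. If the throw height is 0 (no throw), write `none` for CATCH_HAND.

Beat 20: 20 mod 2 = 0, so hand = L
Throw height = pattern[20 mod 5] = pattern[0] = 4
Lands at beat 20+4=24, 24 mod 2 = 0, so catch hand = L

Answer: L 4 L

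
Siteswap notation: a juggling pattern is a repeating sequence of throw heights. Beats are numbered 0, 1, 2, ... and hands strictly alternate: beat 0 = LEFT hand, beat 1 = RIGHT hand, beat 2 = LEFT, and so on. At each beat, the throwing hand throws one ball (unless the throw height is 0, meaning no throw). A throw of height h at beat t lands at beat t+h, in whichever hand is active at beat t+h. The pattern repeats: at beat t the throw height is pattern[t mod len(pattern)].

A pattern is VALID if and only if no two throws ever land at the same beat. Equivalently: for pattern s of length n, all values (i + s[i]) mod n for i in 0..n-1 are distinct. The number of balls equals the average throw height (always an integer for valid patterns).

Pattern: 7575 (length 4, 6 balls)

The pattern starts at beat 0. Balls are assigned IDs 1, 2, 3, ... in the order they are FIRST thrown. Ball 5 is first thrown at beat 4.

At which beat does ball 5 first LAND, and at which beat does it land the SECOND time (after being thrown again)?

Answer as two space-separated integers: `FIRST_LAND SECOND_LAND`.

Beat 0 (L): throw ball1 h=7 -> lands@7:R; in-air after throw: [b1@7:R]
Beat 1 (R): throw ball2 h=5 -> lands@6:L; in-air after throw: [b2@6:L b1@7:R]
Beat 2 (L): throw ball3 h=7 -> lands@9:R; in-air after throw: [b2@6:L b1@7:R b3@9:R]
Beat 3 (R): throw ball4 h=5 -> lands@8:L; in-air after throw: [b2@6:L b1@7:R b4@8:L b3@9:R]
Beat 4 (L): throw ball5 h=7 -> lands@11:R; in-air after throw: [b2@6:L b1@7:R b4@8:L b3@9:R b5@11:R]
Beat 5 (R): throw ball6 h=5 -> lands@10:L; in-air after throw: [b2@6:L b1@7:R b4@8:L b3@9:R b6@10:L b5@11:R]
Beat 6 (L): throw ball2 h=7 -> lands@13:R; in-air after throw: [b1@7:R b4@8:L b3@9:R b6@10:L b5@11:R b2@13:R]
Beat 7 (R): throw ball1 h=5 -> lands@12:L; in-air after throw: [b4@8:L b3@9:R b6@10:L b5@11:R b1@12:L b2@13:R]
Beat 8 (L): throw ball4 h=7 -> lands@15:R; in-air after throw: [b3@9:R b6@10:L b5@11:R b1@12:L b2@13:R b4@15:R]
Beat 9 (R): throw ball3 h=5 -> lands@14:L; in-air after throw: [b6@10:L b5@11:R b1@12:L b2@13:R b3@14:L b4@15:R]
Beat 10 (L): throw ball6 h=7 -> lands@17:R; in-air after throw: [b5@11:R b1@12:L b2@13:R b3@14:L b4@15:R b6@17:R]
Beat 11 (R): throw ball5 h=5 -> lands@16:L; in-air after throw: [b1@12:L b2@13:R b3@14:L b4@15:R b5@16:L b6@17:R]
Ball 5: thrown@4 h=7 -> first land @11; rethrown@11 h=5 -> second land @16

Answer: 11 16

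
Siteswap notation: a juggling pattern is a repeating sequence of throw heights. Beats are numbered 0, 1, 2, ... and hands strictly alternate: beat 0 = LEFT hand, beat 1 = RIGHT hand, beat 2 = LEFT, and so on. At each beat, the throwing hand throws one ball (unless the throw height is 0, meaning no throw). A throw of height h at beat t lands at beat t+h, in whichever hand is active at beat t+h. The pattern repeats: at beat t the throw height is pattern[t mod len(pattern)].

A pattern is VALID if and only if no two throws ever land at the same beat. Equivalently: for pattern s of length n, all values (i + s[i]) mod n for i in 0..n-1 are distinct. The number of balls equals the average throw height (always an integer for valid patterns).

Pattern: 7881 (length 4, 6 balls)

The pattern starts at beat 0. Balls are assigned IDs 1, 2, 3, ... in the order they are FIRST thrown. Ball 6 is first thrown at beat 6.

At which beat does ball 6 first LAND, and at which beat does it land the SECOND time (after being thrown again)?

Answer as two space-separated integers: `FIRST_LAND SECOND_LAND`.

Answer: 14 22

Derivation:
Beat 0 (L): throw ball1 h=7 -> lands@7:R; in-air after throw: [b1@7:R]
Beat 1 (R): throw ball2 h=8 -> lands@9:R; in-air after throw: [b1@7:R b2@9:R]
Beat 2 (L): throw ball3 h=8 -> lands@10:L; in-air after throw: [b1@7:R b2@9:R b3@10:L]
Beat 3 (R): throw ball4 h=1 -> lands@4:L; in-air after throw: [b4@4:L b1@7:R b2@9:R b3@10:L]
Beat 4 (L): throw ball4 h=7 -> lands@11:R; in-air after throw: [b1@7:R b2@9:R b3@10:L b4@11:R]
Beat 5 (R): throw ball5 h=8 -> lands@13:R; in-air after throw: [b1@7:R b2@9:R b3@10:L b4@11:R b5@13:R]
Beat 6 (L): throw ball6 h=8 -> lands@14:L; in-air after throw: [b1@7:R b2@9:R b3@10:L b4@11:R b5@13:R b6@14:L]
Beat 7 (R): throw ball1 h=1 -> lands@8:L; in-air after throw: [b1@8:L b2@9:R b3@10:L b4@11:R b5@13:R b6@14:L]
Beat 8 (L): throw ball1 h=7 -> lands@15:R; in-air after throw: [b2@9:R b3@10:L b4@11:R b5@13:R b6@14:L b1@15:R]
Beat 9 (R): throw ball2 h=8 -> lands@17:R; in-air after throw: [b3@10:L b4@11:R b5@13:R b6@14:L b1@15:R b2@17:R]
Beat 10 (L): throw ball3 h=8 -> lands@18:L; in-air after throw: [b4@11:R b5@13:R b6@14:L b1@15:R b2@17:R b3@18:L]
Beat 11 (R): throw ball4 h=1 -> lands@12:L; in-air after throw: [b4@12:L b5@13:R b6@14:L b1@15:R b2@17:R b3@18:L]
Beat 12 (L): throw ball4 h=7 -> lands@19:R; in-air after throw: [b5@13:R b6@14:L b1@15:R b2@17:R b3@18:L b4@19:R]
Beat 13 (R): throw ball5 h=8 -> lands@21:R; in-air after throw: [b6@14:L b1@15:R b2@17:R b3@18:L b4@19:R b5@21:R]
Beat 14 (L): throw ball6 h=8 -> lands@22:L; in-air after throw: [b1@15:R b2@17:R b3@18:L b4@19:R b5@21:R b6@22:L]
Beat 15 (R): throw ball1 h=1 -> lands@16:L; in-air after throw: [b1@16:L b2@17:R b3@18:L b4@19:R b5@21:R b6@22:L]
Beat 16 (L): throw ball1 h=7 -> lands@23:R; in-air after throw: [b2@17:R b3@18:L b4@19:R b5@21:R b6@22:L b1@23:R]
Beat 17 (R): throw ball2 h=8 -> lands@25:R; in-air after throw: [b3@18:L b4@19:R b5@21:R b6@22:L b1@23:R b2@25:R]
Beat 18 (L): throw ball3 h=8 -> lands@26:L; in-air after throw: [b4@19:R b5@21:R b6@22:L b1@23:R b2@25:R b3@26:L]
Beat 19 (R): throw ball4 h=1 -> lands@20:L; in-air after throw: [b4@20:L b5@21:R b6@22:L b1@23:R b2@25:R b3@26:L]
Beat 20 (L): throw ball4 h=7 -> lands@27:R; in-air after throw: [b5@21:R b6@22:L b1@23:R b2@25:R b3@26:L b4@27:R]
Beat 21 (R): throw ball5 h=8 -> lands@29:R; in-air after throw: [b6@22:L b1@23:R b2@25:R b3@26:L b4@27:R b5@29:R]
Ball 6: thrown@6 h=8 -> first land @14; rethrown@14 h=8 -> second land @22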